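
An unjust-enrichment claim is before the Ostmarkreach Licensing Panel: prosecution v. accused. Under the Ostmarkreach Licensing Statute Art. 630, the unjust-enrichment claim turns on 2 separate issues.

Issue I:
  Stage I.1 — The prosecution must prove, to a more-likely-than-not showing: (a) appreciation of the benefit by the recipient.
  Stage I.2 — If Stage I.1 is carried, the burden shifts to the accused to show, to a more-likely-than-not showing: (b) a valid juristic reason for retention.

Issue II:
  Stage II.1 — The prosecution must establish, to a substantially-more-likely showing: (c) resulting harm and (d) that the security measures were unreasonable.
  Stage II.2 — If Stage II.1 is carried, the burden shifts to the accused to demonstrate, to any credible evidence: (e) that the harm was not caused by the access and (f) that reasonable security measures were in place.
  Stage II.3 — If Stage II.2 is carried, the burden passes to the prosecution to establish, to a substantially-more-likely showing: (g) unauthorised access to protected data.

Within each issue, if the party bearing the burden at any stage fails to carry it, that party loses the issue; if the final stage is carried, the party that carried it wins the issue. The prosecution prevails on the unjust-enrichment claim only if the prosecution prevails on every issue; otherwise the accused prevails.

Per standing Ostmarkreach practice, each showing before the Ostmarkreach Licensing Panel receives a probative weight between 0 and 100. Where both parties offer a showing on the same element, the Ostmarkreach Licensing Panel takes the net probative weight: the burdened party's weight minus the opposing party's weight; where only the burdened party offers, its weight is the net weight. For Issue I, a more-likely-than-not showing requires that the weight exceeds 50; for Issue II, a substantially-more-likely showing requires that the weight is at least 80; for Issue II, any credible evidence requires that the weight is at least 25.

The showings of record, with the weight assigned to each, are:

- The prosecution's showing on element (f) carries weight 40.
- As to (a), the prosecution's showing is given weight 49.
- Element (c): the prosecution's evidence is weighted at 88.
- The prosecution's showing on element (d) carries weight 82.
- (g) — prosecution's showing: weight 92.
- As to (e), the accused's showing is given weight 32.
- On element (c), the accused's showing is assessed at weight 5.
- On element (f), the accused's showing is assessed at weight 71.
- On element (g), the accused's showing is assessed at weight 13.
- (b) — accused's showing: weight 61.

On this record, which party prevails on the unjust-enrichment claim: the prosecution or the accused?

— Issue I —
Stage I.1 — burden on prosecution; standard: a more-likely-than-not showing (weight exceeds 50).
    (a): 49 ≤ 50 [not met]
  Stage I.1 not carried; the prosecution fails its burden.
So the accused prevails on this issue.
— Issue II —
Stage II.1 — burden on prosecution; standard: a substantially-more-likely showing (weight is at least 80).
    (c): 88 − 5 = 83 ≥ 80 [met]
    (d): 82 ≥ 80 [met]
  The prosecution carries Stage II.1; the accused now bears the burden.
Stage II.2 — burden on accused; standard: any credible evidence (weight is at least 25).
    (e): 32 ≥ 25 [met]
    (f): 71 − 40 = 31 ≥ 25 [met]
  Stage II.2 carried; the burden shifts to the prosecution.
Stage II.3 — burden on prosecution; standard: a substantially-more-likely showing (weight is at least 80).
    (g): 92 − 13 = 79 < 80 [not met]
  Stage II.3 not carried; the prosecution fails its burden.
The analysis ends at Stage II.3; the accused prevails on this issue.
Per-issue: Issue I → accused; Issue II → accused. The prosecution must prevail on every issue; overall, the accused prevails.

accused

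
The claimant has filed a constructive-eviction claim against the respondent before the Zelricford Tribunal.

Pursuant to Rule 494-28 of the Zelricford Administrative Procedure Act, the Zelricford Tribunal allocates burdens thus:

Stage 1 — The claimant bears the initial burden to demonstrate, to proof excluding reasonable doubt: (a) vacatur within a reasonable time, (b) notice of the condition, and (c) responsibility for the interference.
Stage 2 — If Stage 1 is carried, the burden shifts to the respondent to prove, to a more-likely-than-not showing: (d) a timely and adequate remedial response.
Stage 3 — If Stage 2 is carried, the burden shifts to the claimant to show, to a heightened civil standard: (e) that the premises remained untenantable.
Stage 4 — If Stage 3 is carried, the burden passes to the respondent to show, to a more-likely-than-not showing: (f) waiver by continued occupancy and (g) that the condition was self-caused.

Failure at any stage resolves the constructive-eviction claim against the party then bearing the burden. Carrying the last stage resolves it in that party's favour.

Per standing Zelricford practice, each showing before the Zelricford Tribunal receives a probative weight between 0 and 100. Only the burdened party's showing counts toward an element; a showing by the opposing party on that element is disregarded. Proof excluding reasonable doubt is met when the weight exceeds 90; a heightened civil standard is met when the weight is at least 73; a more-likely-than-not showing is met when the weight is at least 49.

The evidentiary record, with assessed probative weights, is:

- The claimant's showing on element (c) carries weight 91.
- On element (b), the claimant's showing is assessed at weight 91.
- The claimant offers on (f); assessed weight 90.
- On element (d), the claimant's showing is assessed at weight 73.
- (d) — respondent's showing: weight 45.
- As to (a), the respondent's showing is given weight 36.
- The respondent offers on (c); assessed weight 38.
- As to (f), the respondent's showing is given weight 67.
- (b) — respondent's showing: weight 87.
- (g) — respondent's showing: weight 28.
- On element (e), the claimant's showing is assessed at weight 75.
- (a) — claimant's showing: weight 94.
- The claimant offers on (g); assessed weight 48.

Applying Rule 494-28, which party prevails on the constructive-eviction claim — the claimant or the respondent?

At Stage 1 the claimant must meet proof excluding reasonable doubt (weight exceeds 90): on (a) the weight is 94 (the respondent's 36 is given no effect), which does exceed 90, so (a) meets the standard; on (b) the weight is 91 (the respondent's 87 is given no effect), > 90, so (b) meets the standard; on (c) the weight is 91 (the respondent's 38 is given no effect), > 90, so (c) meets the standard.
  Stage 1 carried; the burden shifts to the respondent.
At Stage 2 the respondent must meet a more-likely-than-not showing (weight is at least 49): on (d) the weight is 45 (the claimant's 73 is given no effect), which does not reach 49, so (d) does not meet the standard.
  Not every element is met, so the respondent fails to carry Stage 2.
So the claimant prevails.

claimant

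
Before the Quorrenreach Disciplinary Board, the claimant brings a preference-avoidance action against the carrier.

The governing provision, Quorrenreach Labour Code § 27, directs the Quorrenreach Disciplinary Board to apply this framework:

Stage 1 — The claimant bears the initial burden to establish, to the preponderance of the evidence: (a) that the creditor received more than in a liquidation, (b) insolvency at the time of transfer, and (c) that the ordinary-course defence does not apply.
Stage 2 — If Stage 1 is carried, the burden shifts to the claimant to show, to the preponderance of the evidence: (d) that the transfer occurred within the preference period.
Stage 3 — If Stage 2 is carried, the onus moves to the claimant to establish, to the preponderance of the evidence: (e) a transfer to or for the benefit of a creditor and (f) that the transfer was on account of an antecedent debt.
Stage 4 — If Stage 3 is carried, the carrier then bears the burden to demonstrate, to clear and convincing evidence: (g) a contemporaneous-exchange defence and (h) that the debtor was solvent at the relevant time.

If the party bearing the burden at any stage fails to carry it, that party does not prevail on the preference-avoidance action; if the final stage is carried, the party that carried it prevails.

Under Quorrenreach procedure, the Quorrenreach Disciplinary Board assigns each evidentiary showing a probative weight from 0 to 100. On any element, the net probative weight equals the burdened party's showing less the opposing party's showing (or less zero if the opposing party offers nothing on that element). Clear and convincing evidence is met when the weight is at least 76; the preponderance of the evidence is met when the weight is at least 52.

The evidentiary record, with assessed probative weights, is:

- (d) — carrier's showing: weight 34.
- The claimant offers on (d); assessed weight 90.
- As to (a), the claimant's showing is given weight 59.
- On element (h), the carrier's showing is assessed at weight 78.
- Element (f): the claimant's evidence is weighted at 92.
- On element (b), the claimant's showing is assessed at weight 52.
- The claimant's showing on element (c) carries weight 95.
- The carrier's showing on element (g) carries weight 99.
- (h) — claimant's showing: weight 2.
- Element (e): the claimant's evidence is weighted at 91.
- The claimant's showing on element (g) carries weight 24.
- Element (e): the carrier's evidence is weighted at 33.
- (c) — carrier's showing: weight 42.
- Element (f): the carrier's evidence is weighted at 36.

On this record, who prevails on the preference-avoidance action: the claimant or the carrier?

At Stage 1 the claimant must meet the preponderance of the evidence (weight is at least 52): on (a) the weight is 59, which does reach 52, so (a) meets the standard; on (b) the weight is 52, ≥ 52, so (b) meets the standard; on (c) the weight is 95 less the opposing 42 gives net 53, which does reach 52, so (c) meets the standard.
  Stage 1 is satisfied; the claimant continues to bear the burden.
At Stage 2 the claimant must meet the preponderance of the evidence (weight is at least 52): on (d) the weight is 90 less the opposing 34 gives net 56, ≥ 52, so (d) meets the standard.
  Stage 2 carried; the burden remains with the claimant.
At Stage 3 the claimant must meet the preponderance of the evidence (weight is at least 52): on (e) the weight is 91 less the opposing 33 gives net 58, which does reach 52, so (e) meets the standard; on (f) the weight is 92 less the opposing 36 gives net 56, ≥ 52, so (f) meets the standard.
  Stage 3 carried; the burden shifts to the carrier.
At Stage 4 the carrier must meet clear and convincing evidence (weight is at least 76): on (g) the weight is 99 less the opposing 24 gives net 75, which does not reach 76, so (g) does not meet the standard; on (h) the weight is 78 less the opposing 2 gives net 76, ≥ 76, so (h) meets the standard.
  Stage 4 not carried; the carrier fails its burden.
The claimant prevails.

claimant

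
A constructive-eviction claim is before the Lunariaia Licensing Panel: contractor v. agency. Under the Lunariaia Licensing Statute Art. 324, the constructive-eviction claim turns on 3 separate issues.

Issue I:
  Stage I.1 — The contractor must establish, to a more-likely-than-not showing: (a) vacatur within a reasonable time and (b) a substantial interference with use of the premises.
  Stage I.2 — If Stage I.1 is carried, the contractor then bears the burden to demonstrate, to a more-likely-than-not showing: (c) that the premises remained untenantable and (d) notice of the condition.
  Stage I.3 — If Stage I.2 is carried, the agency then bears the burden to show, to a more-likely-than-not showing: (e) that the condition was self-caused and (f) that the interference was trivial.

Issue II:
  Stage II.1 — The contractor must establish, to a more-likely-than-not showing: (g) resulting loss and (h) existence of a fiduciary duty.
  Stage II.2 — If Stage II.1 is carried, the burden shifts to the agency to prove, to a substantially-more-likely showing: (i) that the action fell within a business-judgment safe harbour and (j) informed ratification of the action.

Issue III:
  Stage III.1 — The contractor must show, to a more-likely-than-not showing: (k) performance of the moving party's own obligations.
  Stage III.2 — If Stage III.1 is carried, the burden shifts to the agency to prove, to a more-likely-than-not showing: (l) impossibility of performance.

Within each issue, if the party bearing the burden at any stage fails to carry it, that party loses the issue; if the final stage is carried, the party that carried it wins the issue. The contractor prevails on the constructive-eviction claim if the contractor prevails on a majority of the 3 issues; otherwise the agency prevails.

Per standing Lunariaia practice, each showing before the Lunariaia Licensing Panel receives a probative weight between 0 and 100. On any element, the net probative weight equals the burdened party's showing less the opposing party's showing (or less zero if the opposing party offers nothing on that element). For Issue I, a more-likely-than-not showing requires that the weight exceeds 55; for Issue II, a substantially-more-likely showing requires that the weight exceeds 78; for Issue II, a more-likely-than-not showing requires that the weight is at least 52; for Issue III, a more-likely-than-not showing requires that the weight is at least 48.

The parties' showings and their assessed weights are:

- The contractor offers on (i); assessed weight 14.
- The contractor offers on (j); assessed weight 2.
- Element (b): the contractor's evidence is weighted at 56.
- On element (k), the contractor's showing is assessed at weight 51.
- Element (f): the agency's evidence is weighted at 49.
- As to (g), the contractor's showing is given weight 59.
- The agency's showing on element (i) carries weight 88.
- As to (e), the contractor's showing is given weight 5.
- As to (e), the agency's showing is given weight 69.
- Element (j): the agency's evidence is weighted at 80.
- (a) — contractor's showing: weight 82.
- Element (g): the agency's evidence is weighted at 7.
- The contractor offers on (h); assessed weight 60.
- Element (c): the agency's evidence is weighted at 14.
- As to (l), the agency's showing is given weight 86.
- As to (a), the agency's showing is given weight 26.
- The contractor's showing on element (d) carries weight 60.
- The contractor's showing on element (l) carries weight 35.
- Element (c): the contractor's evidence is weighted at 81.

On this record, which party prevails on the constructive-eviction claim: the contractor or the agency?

contractor

— Issue I —
At Stage I.1 the contractor must meet a more-likely-than-not showing (weight exceeds 55): on (a) the weight is 82 less the opposing 26 gives net 56, which does exceed 55, so (a) meets the standard; on (b) the weight is 56, > 55, so (b) meets the standard.
  Stage I.1 carried; the burden remains with the contractor.
At Stage I.2 the contractor must meet a more-likely-than-not showing (weight exceeds 55): on (c) the weight is 81 less the opposing 14 gives net 67, which does exceed 55, so (c) meets the standard; on (d) the weight is 60, > 55, so (d) meets the standard.
  Stage I.2 is satisfied; the onus moves to the agency.
At Stage I.3 the agency must meet a more-likely-than-not showing (weight exceeds 55): on (e) the weight is 69 less the opposing 5 gives net 64, which does exceed 55, so (e) meets the standard; on (f) the weight is 49, ≤ 55, so (f) does not meet the standard.
  Not every element is met, so the agency fails to carry Stage I.3.
So the contractor prevails on this issue.
— Issue II —
At Stage II.1 the contractor must meet a more-likely-than-not showing (weight is at least 52): on (g) the weight is 59 less the opposing 7 gives net 52, which does reach 52, so (g) meets the standard; on (h) the weight is 60, ≥ 52, so (h) meets the standard.
  Stage II.1 carried; the burden shifts to the agency.
At Stage II.2 the agency must meet a substantially-more-likely showing (weight exceeds 78): on (i) the weight is 88 less the opposing 14 gives net 74, ≤ 78, so (i) does not meet the standard; on (j) the weight is 80 less the opposing 2 gives net 78, ≤ 78, so (j) does not meet the standard.
  Stage II.2 not carried; the agency fails its burden.
The analysis ends at Stage II.2; the contractor prevails on this issue.
— Issue III —
At Stage III.1 the contractor must meet a more-likely-than-not showing (weight is at least 48): on (k) the weight is 51, which does reach 48, so (k) meets the standard.
  All elements met. The burden passes to the agency.
At Stage III.2 the agency must meet a more-likely-than-not showing (weight is at least 48): on (l) the weight is 86 less the opposing 35 gives net 51, ≥ 48, so (l) meets the standard.
  The agency carries the last stage.
Every stage carried; the agency prevails on this issue.
Per-issue: Issue I → contractor; Issue II → contractor; Issue III → agency. The contractor must prevail on a majority of issues; overall, the contractor prevails.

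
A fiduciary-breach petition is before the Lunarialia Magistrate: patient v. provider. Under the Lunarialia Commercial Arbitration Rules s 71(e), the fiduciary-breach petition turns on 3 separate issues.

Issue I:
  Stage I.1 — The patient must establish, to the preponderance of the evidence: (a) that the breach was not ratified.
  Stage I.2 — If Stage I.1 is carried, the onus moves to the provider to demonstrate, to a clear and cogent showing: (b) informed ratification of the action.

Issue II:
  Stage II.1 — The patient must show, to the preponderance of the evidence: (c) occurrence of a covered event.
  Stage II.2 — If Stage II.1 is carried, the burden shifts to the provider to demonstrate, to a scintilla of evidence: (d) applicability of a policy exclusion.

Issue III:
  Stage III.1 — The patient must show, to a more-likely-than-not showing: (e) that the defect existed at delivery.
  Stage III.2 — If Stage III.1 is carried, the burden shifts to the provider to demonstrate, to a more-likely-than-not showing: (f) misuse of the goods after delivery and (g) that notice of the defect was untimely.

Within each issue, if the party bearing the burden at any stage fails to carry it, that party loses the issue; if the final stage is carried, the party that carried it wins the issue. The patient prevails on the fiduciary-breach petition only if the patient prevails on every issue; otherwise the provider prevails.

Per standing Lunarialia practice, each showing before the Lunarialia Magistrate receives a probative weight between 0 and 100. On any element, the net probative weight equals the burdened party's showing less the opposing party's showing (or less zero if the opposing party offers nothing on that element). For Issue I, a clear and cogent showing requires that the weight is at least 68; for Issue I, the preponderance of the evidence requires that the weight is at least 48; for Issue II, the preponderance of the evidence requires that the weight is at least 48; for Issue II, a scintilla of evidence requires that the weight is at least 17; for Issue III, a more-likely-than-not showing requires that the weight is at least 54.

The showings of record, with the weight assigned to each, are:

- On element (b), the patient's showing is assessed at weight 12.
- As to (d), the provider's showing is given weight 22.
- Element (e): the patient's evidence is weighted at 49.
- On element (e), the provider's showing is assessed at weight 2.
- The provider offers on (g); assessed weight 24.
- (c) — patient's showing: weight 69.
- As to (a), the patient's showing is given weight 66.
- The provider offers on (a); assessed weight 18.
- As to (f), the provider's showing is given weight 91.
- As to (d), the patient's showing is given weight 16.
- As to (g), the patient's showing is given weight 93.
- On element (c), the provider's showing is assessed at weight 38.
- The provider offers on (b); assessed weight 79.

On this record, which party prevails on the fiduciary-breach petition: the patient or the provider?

provider

— Issue I —
Stage I.1 — burden on patient; standard: the preponderance of the evidence (weight is at least 48).
    (a): 66 − 18 = 48 ≥ 48 [met]
  Stage I.1 is satisfied; the onus moves to the provider.
Stage I.2 — burden on provider; standard: a clear and cogent showing (weight is at least 68).
    (b): 79 − 12 = 67 < 68 [not met]
  Not every element is met, so the provider fails to carry Stage I.2.
The analysis ends at Stage I.2; the patient prevails on this issue.
— Issue II —
Stage II.1 — burden on patient; standard: the preponderance of the evidence (weight is at least 48).
    (c): 69 − 38 = 31 < 48 [not met]
  Stage II.1 not carried; the patient fails its burden.
The analysis ends at Stage II.1; the provider prevails on this issue.
— Issue III —
Stage III.1 — burden on patient; standard: a more-likely-than-not showing (weight is at least 54).
    (e): 49 − 2 = 47 < 54 [not met]
  Not every element is met, so the patient fails to carry Stage III.1.
The analysis ends at Stage III.1; the provider prevails on this issue.
Per-issue: Issue I → patient; Issue II → provider; Issue III → provider. The patient must prevail on every issue; overall, the provider prevails.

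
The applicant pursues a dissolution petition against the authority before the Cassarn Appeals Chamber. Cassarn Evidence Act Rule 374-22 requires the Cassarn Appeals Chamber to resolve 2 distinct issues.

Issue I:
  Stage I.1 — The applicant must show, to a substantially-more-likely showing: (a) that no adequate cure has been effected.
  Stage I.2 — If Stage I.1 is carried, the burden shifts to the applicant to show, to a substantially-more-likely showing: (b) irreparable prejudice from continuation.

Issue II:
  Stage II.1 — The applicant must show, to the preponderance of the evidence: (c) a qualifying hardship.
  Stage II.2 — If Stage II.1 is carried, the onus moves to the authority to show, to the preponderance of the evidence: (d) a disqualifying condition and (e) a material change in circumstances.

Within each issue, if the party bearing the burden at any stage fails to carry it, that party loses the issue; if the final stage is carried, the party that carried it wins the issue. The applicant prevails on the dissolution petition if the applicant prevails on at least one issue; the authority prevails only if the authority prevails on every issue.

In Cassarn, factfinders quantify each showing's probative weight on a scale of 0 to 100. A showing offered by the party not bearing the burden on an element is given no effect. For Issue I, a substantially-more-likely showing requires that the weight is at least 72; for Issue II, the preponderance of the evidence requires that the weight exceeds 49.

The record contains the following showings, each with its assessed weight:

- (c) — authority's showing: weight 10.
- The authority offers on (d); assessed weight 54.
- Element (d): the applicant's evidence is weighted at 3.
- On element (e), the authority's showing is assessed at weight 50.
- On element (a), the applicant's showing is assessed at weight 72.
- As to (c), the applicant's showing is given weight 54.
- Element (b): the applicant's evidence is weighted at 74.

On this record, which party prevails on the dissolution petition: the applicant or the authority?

applicant

— Issue I —
At Stage I.1 the applicant must meet a substantially-more-likely showing (weight is at least 72): on (a) the weight is 72, ≥ 72, so (a) meets the standard.
  Stage I.1 is satisfied; the applicant continues to bear the burden.
At Stage I.2 the applicant must meet a substantially-more-likely showing (weight is at least 72): on (b) the weight is 74, ≥ 72, so (b) meets the standard.
  All elements met at the final stage.
All stages carried — the applicant prevails on this issue.
— Issue II —
Stage II.1 — burden on applicant; standard: the preponderance of the evidence (weight exceeds 49).
    (c): 54 (authority's 10 disregarded) > 49 [met]
  All elements met. The burden passes to the authority.
Stage II.2 — burden on authority; standard: the preponderance of the evidence (weight exceeds 49).
    (d): 54 (applicant's 3 disregarded) > 49 [met]
    (e): 50 > 49 [met]
  Stage II.2 carried; the final stage is satisfied.
All stages carried — the authority prevails on this issue.
Per-issue: Issue I → applicant; Issue II → authority. The applicant must prevail on at least one issue; overall, the applicant prevails.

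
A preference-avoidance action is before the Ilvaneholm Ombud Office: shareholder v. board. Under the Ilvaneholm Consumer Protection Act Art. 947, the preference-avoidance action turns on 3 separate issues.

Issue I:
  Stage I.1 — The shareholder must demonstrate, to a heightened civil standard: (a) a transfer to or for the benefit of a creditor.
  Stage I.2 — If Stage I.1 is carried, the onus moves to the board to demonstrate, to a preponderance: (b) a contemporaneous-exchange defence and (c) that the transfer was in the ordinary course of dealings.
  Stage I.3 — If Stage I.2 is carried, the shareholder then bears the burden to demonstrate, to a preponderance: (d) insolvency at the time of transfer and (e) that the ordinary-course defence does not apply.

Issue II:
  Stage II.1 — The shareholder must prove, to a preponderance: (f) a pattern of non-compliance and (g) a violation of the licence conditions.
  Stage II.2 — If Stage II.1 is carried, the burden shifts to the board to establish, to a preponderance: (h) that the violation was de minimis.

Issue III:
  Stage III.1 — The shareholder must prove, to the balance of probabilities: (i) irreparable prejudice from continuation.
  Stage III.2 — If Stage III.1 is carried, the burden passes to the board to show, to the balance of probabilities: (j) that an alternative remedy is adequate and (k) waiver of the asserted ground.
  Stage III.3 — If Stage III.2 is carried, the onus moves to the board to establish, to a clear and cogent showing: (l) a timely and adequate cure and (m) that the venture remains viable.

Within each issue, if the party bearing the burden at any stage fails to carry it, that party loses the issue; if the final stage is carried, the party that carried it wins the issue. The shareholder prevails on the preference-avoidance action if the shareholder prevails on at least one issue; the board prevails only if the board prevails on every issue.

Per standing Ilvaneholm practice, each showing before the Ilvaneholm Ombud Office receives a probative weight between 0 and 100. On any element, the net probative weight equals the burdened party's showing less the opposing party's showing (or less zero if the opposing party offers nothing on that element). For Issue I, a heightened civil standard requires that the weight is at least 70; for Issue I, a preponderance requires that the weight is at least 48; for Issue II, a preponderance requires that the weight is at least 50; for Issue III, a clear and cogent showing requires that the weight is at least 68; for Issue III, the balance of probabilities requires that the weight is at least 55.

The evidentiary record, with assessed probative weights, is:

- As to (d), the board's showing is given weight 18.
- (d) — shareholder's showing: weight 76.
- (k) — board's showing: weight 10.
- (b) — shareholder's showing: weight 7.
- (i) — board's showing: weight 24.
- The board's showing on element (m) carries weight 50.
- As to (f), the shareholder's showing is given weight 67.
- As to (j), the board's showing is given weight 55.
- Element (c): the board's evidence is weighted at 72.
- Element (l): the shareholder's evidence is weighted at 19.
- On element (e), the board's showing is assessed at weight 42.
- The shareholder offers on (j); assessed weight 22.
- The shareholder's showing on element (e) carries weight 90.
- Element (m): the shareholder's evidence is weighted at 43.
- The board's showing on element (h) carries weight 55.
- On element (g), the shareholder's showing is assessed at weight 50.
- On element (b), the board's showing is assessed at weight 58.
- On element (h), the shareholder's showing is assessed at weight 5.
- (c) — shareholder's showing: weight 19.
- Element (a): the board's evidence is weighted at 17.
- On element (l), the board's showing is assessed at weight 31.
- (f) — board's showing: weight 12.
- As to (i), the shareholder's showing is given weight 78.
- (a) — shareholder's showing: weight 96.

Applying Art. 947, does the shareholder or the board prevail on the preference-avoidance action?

shareholder

— Issue I —
At Stage I.1 the shareholder must meet a heightened civil standard (weight is at least 70): on (a) the weight is 96 less the opposing 17 gives net 79, ≥ 70, so (a) meets the standard.
  All elements met. The burden passes to the board.
At Stage I.2 the board must meet a preponderance (weight is at least 48): on (b) the weight is 58 less the opposing 7 gives net 51, which does reach 48, so (b) meets the standard; on (c) the weight is 72 less the opposing 19 gives net 53, which does reach 48, so (c) meets the standard.
  Stage I.2 carried; the burden shifts to the shareholder.
At Stage I.3 the shareholder must meet a preponderance (weight is at least 48): on (d) the weight is 76 less the opposing 18 gives net 58, ≥ 48, so (d) meets the standard; on (e) the weight is 90 less the opposing 42 gives net 48, which does reach 48, so (e) meets the standard.
  Stage I.3 carried; the final stage is satisfied.
All stages carried — the shareholder prevails on this issue.
— Issue II —
Stage II.1 — burden on shareholder; standard: a preponderance (weight is at least 50).
    (f): 67 − 12 = 55 ≥ 50 [met]
    (g): 50 ≥ 50 [met]
  Stage II.1 is satisfied; the onus moves to the board.
Stage II.2 — burden on board; standard: a preponderance (weight is at least 50).
    (h): 55 − 5 = 50 ≥ 50 [met]
  The board carries the last stage.
With every stage satisfied, the board prevails on this issue.
— Issue III —
At Stage III.1 the shareholder must meet the balance of probabilities (weight is at least 55): on (i) the weight is 78 less the opposing 24 gives net 54, which does not reach 55, so (i) does not meet the standard.
  Stage III.1 not carried; the shareholder fails its burden.
The analysis ends at Stage III.1; the board prevails on this issue.
Per-issue: Issue I → shareholder; Issue II → board; Issue III → board. The shareholder must prevail on at least one issue; overall, the shareholder prevails.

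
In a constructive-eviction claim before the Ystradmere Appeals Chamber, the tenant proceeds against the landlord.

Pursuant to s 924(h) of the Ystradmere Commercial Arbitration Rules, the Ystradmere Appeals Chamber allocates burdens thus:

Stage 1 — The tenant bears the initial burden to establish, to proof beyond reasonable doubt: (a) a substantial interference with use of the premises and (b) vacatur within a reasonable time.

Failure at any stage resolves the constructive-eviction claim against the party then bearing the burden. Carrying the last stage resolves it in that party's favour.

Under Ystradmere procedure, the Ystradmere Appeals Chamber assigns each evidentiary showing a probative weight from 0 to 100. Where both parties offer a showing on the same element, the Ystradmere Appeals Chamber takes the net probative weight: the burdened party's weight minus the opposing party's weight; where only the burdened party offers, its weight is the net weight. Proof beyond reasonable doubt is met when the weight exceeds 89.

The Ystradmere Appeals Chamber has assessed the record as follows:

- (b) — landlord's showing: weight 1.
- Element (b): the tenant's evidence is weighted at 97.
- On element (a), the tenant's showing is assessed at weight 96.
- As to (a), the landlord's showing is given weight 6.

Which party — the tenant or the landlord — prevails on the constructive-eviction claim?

Stage 1 (tenant, proof beyond reasonable doubt, weight exceeds 89): (a) net 96−6=90 > 89 — meets; (b) net 97−1=96 > 89 — meets.
  All elements met at the final stage.
Every stage carried; the tenant prevails.

tenant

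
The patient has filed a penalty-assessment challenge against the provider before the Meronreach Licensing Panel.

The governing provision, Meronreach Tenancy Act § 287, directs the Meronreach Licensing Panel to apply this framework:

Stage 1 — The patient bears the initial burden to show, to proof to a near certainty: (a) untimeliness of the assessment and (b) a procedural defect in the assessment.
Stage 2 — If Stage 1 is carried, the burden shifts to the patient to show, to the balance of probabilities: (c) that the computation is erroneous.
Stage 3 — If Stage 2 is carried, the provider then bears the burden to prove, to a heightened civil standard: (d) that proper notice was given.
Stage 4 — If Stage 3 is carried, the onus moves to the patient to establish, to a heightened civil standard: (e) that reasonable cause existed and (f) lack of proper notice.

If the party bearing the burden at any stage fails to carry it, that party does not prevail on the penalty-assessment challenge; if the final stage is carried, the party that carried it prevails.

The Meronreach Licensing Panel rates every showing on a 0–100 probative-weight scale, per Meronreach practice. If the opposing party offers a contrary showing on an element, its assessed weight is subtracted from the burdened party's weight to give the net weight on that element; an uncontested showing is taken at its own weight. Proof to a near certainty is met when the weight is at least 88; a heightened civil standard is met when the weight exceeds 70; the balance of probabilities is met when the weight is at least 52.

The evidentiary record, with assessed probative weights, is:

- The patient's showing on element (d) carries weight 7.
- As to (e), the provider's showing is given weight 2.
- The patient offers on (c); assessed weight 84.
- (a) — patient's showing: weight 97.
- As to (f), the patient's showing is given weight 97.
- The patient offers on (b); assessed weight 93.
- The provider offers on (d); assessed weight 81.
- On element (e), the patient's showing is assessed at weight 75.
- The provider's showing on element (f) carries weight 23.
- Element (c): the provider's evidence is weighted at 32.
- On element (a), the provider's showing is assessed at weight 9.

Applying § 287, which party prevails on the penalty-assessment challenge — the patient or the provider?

Stage 1 (patient, proof to a near certainty, weight is at least 88): (a) net 97−9=88 ≥ 88 — meets; (b) 93 ≥ 88 — meets.
  Stage 1 is satisfied; the patient continues to bear the burden.
Stage 2 (patient, the balance of probabilities, weight is at least 52): (c) net 84−32=52 ≥ 52 — meets.
  Stage 2 carried; the burden shifts to the provider.
Stage 3 (provider, a heightened civil standard, weight exceeds 70): (d) net 81−7=74 > 70 — meets.
  All elements met. The burden passes to the patient.
Stage 4 (patient, a heightened civil standard, weight exceeds 70): (e) net 75−2=73 > 70 — meets; (f) net 97−23=74 > 70 — meets.
  All elements met at the final stage.
With every stage satisfied, the patient prevails.

patient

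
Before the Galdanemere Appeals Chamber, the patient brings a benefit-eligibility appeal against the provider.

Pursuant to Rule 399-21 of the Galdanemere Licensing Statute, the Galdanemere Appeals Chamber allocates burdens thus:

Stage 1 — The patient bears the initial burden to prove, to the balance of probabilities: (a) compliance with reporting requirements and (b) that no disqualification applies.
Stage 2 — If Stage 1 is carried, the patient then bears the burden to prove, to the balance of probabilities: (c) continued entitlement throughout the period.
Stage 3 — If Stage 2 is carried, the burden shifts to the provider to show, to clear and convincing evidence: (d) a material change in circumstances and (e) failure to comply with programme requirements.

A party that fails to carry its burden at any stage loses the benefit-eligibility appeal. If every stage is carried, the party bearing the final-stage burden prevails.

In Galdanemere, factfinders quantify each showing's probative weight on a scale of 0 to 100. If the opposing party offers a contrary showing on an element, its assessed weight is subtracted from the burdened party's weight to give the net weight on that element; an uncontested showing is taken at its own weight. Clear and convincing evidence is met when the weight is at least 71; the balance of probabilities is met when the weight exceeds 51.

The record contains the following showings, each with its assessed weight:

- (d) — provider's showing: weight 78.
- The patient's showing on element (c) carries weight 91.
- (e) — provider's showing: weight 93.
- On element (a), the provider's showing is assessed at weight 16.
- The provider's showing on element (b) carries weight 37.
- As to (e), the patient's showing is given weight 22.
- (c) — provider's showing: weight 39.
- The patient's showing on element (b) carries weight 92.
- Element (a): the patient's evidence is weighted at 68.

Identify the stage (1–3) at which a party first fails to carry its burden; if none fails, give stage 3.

stage 3

Stage 1 — burden on patient; standard: the balance of probabilities (weight exceeds 51).
    (a): 68 − 16 = 52 > 51 [met]
    (b): 92 − 37 = 55 > 51 [met]
  All elements met. The patient retains the burden for Stage 2.
Stage 2 — burden on patient; standard: the balance of probabilities (weight exceeds 51).
    (c): 91 − 39 = 52 > 51 [met]
  Stage 2 is satisfied; the onus moves to the provider.
Stage 3 — burden on provider; standard: clear and convincing evidence (weight is at least 71).
    (d): 78 ≥ 71 [met]
    (e): 93 − 22 = 71 ≥ 71 [met]
  All elements met at the final stage.
With every stage satisfied, the provider prevails.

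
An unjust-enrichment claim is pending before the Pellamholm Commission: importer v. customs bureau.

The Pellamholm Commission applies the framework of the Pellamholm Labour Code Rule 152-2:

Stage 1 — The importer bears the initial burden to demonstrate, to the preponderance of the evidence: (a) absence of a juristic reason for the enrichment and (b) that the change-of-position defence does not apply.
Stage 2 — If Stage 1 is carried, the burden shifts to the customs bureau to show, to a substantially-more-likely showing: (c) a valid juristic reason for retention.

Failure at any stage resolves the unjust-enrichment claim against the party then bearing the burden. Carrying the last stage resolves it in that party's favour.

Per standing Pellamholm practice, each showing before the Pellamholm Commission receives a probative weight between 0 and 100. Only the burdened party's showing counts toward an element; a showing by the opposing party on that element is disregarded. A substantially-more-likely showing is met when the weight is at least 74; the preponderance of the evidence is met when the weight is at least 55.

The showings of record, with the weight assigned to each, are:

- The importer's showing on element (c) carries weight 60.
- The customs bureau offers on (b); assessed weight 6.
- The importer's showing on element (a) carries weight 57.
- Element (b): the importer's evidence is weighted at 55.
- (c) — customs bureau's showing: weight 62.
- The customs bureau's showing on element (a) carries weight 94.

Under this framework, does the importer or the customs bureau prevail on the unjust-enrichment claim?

importer

Stage 1 (importer, the preponderance of the evidence, weight is at least 55): (a) 57 (customs bureau's 94 disregarded) ≥ 55 — meets; (b) 55 (customs bureau's 6 disregarded) ≥ 55 — meets.
  The importer carries Stage 1; the customs bureau now bears the burden.
Stage 2 (customs bureau, a substantially-more-likely showing, weight is at least 74): (c) 62 (importer's 60 disregarded) < 74 — fails.
  Stage 2 not carried; the customs bureau fails its burden.
The analysis ends at Stage 2; the importer prevails.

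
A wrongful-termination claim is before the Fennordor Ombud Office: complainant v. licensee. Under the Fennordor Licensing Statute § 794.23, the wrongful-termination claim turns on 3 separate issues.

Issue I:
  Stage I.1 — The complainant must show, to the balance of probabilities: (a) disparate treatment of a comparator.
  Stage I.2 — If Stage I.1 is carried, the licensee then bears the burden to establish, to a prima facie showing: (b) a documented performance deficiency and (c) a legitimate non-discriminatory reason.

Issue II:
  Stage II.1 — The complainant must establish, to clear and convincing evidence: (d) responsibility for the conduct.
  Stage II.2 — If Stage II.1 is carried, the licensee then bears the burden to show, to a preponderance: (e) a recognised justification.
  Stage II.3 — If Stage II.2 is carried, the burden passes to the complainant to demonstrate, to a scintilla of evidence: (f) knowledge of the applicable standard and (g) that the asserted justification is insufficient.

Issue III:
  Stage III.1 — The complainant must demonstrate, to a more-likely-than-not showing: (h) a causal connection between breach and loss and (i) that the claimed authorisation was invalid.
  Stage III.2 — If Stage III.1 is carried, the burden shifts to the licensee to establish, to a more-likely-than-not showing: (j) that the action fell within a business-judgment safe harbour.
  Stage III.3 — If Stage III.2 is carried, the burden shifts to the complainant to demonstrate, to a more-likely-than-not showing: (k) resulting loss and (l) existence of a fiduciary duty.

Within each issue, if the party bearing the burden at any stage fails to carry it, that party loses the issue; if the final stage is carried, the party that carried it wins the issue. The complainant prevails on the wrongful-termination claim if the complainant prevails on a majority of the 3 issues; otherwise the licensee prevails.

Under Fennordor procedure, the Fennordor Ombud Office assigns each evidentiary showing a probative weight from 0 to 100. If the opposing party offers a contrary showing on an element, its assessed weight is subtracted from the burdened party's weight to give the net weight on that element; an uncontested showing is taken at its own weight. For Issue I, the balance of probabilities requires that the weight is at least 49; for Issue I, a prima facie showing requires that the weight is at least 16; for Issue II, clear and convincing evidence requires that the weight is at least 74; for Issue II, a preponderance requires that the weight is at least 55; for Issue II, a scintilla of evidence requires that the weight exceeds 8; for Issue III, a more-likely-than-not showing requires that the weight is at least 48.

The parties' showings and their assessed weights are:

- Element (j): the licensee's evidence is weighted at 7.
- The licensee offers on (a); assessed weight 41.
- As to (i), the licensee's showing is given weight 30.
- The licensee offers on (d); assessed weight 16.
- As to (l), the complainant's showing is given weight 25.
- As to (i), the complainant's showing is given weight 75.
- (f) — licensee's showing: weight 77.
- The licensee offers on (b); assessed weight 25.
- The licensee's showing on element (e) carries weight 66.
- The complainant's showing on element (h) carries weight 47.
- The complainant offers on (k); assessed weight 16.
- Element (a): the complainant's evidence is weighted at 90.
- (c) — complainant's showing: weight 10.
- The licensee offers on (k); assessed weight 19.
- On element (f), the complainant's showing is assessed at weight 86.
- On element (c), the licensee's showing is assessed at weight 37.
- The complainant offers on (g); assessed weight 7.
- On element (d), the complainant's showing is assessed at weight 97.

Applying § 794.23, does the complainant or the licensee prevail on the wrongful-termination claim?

— Issue I —
Stage I.1 — burden on complainant; standard: the balance of probabilities (weight is at least 49).
    (a): 90 − 41 = 49 ≥ 49 [met]
  Stage I.1 is satisfied; the onus moves to the licensee.
Stage I.2 — burden on licensee; standard: a prima facie showing (weight is at least 16).
    (b): 25 ≥ 16 [met]
    (c): 37 − 10 = 27 ≥ 16 [met]
  Stage I.2 carried; the final stage is satisfied.
Every stage carried; the licensee prevails on this issue.
— Issue II —
Stage II.1 (complainant, clear and convincing evidence, weight is at least 74): (d) net 97−16=81 ≥ 74 — meets.
  The complainant carries Stage II.1; the licensee now bears the burden.
Stage II.2 (licensee, a preponderance, weight is at least 55): (e) 66 ≥ 55 — meets.
  The licensee carries Stage II.2; the complainant now bears the burden.
Stage II.3 (complainant, a scintilla of evidence, weight exceeds 8): (f) net 86−77=9 > 8 — meets; (g) 7 ≤ 8 — fails.
  The complainant does not carry Stage II.3.
The licensee prevails on this issue.
— Issue III —
At Stage III.1 the complainant must meet a more-likely-than-not showing (weight is at least 48): on (h) the weight is 47, < 48, so (h) does not meet the standard; on (i) the weight is 75 less the opposing 30 gives net 45, which does not reach 48, so (i) does not meet the standard.
  Stage III.1 not carried; the complainant fails its burden.
The licensee prevails on this issue.
Per-issue: Issue I → licensee; Issue II → licensee; Issue III → licensee. The complainant must prevail on a majority of issues; overall, the licensee prevails.

licensee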